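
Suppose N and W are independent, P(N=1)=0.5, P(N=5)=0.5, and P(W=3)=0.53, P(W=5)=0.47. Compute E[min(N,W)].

E[min(N,W)] = Σ_n Σ_w min(n,w) · P(N=n)P(W=w)
 = 1·0.265 + 1·0.235 + 3·0.265 + 5·0.235
 = 0.265 + 0.235 + 0.795 + 1.175
 = 2.47

2.47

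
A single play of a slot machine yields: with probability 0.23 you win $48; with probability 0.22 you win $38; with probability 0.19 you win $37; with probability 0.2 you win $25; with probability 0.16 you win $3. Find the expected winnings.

31.91

E[payout] = 48·0.23 + 38·0.22 + 37·0.19 + 25·0.2 + 3·0.16
 = 11.04 + 8.36 + 7.03 + 5 + 0.48
 = 31.91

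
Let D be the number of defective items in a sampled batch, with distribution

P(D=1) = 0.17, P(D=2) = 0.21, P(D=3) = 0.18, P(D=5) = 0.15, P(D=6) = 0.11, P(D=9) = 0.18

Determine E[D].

E[D] = Σ d·P(D=d)
 = 1·0.17 + 2·0.21 + 3·0.18 + 5·0.15 + 6·0.11 + 9·0.18
 = 0.17 + 0.42 + 0.54 + 0.75 + 0.66 + 1.62
 = 4.16

4.16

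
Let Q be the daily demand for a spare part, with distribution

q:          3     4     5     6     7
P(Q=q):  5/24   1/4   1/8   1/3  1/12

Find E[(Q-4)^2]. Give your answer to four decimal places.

E[(Q-4)^2] = Σ (q-4)^2·P(Q=q)
 = 1·5/24 + 0·1/4 + 1·1/8 + 4·1/3 + 9·1/12
 = 5/24 + 0 + 1/8 + 4/3 + 3/4
 = 29/12

2.4167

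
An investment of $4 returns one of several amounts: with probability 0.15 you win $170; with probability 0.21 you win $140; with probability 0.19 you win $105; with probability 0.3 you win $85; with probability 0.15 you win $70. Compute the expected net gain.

E[payout] = 170·0.15 + 140·0.21 + 105·0.19 + 85·0.3 + 70·0.15
 = 25.5 + 29.4 + 19.95 + 25.5 + 10.5
 = 110.85
Net = 110.85 - 4 = 106.85

106.85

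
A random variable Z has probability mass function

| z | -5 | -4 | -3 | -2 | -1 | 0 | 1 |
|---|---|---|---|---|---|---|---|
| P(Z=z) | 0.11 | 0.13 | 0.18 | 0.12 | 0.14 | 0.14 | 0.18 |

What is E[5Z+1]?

E[5Z+1] = Σ (5z+1)·P(Z=z)
 = (-24)·0.11 + (-19)·0.13 + (-14)·0.18 + (-9)·0.12 + (-4)·0.14 + 1·0.14 + 6·0.18
 = (-2.64) + (-2.47) + (-2.52) + (-1.08) + (-0.56) + 0.14 + 1.08
 = -8.05

-8.05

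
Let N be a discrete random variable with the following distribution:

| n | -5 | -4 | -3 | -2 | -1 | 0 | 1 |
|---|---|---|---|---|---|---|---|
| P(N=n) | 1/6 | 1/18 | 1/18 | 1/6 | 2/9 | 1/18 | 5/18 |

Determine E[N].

-1.5

E[N] = Σ n·P(N=n)
 = (-5)·1/6 + (-4)·1/18 + (-3)·1/18 + (-2)·1/6 + (-1)·2/9 + 0·1/18 + 1·5/18
 = (-5/6) + (-2/9) + (-1/6) + (-1/3) + (-2/9) + 0 + 5/18
 = -3/2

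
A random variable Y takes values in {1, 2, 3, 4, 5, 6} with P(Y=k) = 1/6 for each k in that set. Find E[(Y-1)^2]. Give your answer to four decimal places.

9.1667

E[(Y-1)^2] = Σ (y-1)^2·P(Y=y)
 = 0·1/6 + 1·1/6 + 4·1/6 + 9·1/6 + 16·1/6 + 25·1/6
 = 0 + 1/6 + 2/3 + 3/2 + 8/3 + 25/6
 = 55/6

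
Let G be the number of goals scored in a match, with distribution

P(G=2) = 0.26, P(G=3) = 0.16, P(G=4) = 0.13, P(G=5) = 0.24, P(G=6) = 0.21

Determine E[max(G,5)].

E[max(G,5)] = Σ max(g,5)·P(G=g)
 = 5·0.26 + 5·0.16 + 5·0.13 + 5·0.24 + 6·0.21
 = 1.3 + 0.8 + 0.65 + 1.2 + 1.26
 = 5.21

5.21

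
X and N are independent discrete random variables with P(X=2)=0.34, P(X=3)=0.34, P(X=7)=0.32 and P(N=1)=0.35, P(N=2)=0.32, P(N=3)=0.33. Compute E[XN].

7.8012

E[XN] = Σ_x Σ_n xn · P(X=x)P(N=n)
 = 2·0.119 + 4·0.1088 + 6·0.1122 + 3·0.119 + 6·0.1088 + 9·0.1122 + 7·0.112 + 14·0.1024 + 21·0.1056
 = 0.238 + 0.4352 + 0.6732 + 0.357 + 0.6528 + 1.0098 + 0.784 + 1.4336 + 2.2176
 = 7.8012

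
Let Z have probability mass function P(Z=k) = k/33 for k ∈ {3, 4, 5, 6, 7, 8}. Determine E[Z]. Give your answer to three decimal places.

6.030

E[Z] = Σ z·P(Z=z)
 = 3·1/11 + 4·4/33 + 5·5/33 + 6·2/11 + 7·7/33 + 8·8/33
 = 3/11 + 16/33 + 25/33 + 12/11 + 49/33 + 64/33
 = 199/33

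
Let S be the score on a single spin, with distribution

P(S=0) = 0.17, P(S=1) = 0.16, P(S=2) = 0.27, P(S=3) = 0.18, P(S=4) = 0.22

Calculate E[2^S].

E[2^S] = Σ 2^s·P(S=s)
 = 1·0.17 + 2·0.16 + 4·0.27 + 8·0.18 + 16·0.22
 = 0.17 + 0.32 + 1.08 + 1.44 + 3.52
 = 6.53

6.53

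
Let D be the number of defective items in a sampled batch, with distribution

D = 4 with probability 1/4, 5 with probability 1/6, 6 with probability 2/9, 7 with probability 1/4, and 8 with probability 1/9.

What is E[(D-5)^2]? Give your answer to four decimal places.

2.4722

E[(D-5)^2] = Σ (d-5)^2·P(D=d)
 = 1·1/4 + 0·1/6 + 1·2/9 + 4·1/4 + 9·1/9
 = 1/4 + 0 + 2/9 + 1 + 1
 = 89/36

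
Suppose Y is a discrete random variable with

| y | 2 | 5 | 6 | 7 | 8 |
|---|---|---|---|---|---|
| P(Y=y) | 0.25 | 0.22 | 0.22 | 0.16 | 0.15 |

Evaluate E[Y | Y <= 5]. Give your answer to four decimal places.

3.4043

P(Y <= 5) = 0.25 + 0.22 = 0.47.
E[Y | Y <= 5] = [2·0.25 + 5·0.22] / 0.47
 = 1.6 / 0.47
 = 160/47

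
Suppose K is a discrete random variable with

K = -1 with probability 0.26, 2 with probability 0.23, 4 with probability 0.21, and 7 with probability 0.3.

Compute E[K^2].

E[K^2] = Σ k^2·P(K=k)
 = 1·0.26 + 4·0.23 + 16·0.21 + 49·0.3
 = 0.26 + 0.92 + 3.36 + 14.7
 = 19.24

19.24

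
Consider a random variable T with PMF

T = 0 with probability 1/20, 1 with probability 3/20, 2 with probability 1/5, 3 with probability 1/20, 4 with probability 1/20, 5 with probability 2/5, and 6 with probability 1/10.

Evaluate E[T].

3.5

E[T] = Σ t·P(T=t)
 = 0·1/20 + 1·3/20 + 2·1/5 + 3·1/20 + 4·1/20 + 5·2/5 + 6·1/10
 = 0 + 3/20 + 2/5 + 3/20 + 1/5 + 2 + 3/5
 = 7/2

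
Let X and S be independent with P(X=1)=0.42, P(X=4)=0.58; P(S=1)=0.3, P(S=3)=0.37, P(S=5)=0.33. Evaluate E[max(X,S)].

E[max(X,S)] = Σ_x Σ_s max(x,s) · P(X=x)P(S=s)
 = 1·0.126 + 3·0.1554 + 5·0.1386 + 4·0.174 + 4·0.2146 + 5·0.1914
 = 0.126 + 0.4662 + 0.693 + 0.696 + 0.8584 + 0.957
 = 3.7966

3.7966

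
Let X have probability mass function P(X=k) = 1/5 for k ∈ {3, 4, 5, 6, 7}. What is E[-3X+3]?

-12

E[-3X+3] = Σ (-3x+3)·P(X=x)
 = (-6)·1/5 + (-9)·1/5 + (-12)·1/5 + (-15)·1/5 + (-18)·1/5
 = (-6/5) + (-9/5) + (-12/5) + (-3) + (-18/5)
 = -12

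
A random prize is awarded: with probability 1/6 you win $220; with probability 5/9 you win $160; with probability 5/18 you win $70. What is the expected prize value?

E[payout] = 220·1/6 + 160·5/9 + 70·5/18
 = 110/3 + 800/9 + 175/9
 = 145

145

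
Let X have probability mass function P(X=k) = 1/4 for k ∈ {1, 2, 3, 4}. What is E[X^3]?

25

E[X^3] = Σ x^3·P(X=x)
 = 1·1/4 + 8·1/4 + 27·1/4 + 64·1/4
 = 1/4 + 2 + 27/4 + 16
 = 25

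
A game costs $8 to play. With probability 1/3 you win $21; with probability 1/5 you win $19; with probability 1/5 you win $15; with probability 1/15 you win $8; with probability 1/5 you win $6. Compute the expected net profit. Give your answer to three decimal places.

7.533

E[payout] = 21·1/3 + 19·1/5 + 15·1/5 + 8·1/15 + 6·1/5
 = 7 + 19/5 + 3 + 8/15 + 6/5
 = 233/15
Net = 233/15 - 8 = 113/15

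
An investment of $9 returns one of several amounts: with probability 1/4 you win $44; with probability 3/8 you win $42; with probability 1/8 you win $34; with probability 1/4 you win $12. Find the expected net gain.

25

E[payout] = 44·1/4 + 42·3/8 + 34·1/8 + 12·1/4
 = 11 + 63/4 + 17/4 + 3
 = 34
Net = 34 - 9 = 25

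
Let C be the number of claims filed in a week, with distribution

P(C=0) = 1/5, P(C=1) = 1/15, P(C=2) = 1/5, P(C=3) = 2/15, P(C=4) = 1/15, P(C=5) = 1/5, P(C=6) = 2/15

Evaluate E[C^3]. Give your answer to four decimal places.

63.3333

E[C^3] = Σ c^3·P(C=c)
 = 0·1/5 + 1·1/15 + 8·1/5 + 27·2/15 + 64·1/15 + 125·1/5 + 216·2/15
 = 0 + 1/15 + 8/5 + 18/5 + 64/15 + 25 + 144/5
 = 190/3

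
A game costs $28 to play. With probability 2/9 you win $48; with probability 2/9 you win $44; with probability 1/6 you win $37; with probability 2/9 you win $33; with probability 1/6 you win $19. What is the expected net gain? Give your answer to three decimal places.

9.111

E[payout] = 48·2/9 + 44·2/9 + 37·1/6 + 33·2/9 + 19·1/6
 = 32/3 + 88/9 + 37/6 + 22/3 + 19/6
 = 334/9
Net = 334/9 - 28 = 82/9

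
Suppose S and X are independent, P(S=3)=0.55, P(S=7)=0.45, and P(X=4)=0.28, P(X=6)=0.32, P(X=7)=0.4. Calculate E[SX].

28.032

E[SX] = Σ_s Σ_x sx · P(S=s)P(X=x)
 = 12·0.154 + 18·0.176 + 21·0.22 + 28·0.126 + 42·0.144 + 49·0.18
 = 1.848 + 3.168 + 4.62 + 3.528 + 6.048 + 8.82
 = 28.032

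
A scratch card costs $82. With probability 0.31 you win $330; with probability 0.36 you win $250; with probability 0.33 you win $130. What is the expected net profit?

E[payout] = 330·0.31 + 250·0.36 + 130·0.33
 = 102.3 + 90 + 42.9
 = 235.2
Net = 235.2 - 82 = 153.2

153.2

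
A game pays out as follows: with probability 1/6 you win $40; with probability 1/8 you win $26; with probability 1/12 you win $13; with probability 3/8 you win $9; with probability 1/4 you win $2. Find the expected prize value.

E[payout] = 40·1/6 + 26·1/8 + 13·1/12 + 9·3/8 + 2·1/4
 = 20/3 + 13/4 + 13/12 + 27/8 + 1/2
 = 119/8

14.875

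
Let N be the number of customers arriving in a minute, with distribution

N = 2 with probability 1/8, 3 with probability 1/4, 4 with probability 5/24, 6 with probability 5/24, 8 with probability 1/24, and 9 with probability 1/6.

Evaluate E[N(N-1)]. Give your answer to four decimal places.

E[N(N-1)] = Σ n(n-1)·P(N=n)
 = 2·1/8 + 6·1/4 + 12·5/24 + 30·5/24 + 56·1/24 + 72·1/6
 = 1/4 + 3/2 + 5/2 + 25/4 + 7/3 + 12
 = 149/6

24.8333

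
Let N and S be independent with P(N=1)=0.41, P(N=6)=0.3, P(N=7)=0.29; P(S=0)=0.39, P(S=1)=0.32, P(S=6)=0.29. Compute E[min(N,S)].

1.4655

E[min(N,S)] = Σ_n Σ_s min(n,s) · P(N=n)P(S=s)
 = 0·0.1599 + 1·0.1312 + 1·0.1189 + 0·0.117 + 1·0.096 + 6·0.087 + 0·0.1131 + 1·0.0928 + 6·0.0841
 = 0 + 0.1312 + 0.1189 + 0 + 0.096 + 0.522 + 0 + 0.0928 + 0.5046
 = 1.4655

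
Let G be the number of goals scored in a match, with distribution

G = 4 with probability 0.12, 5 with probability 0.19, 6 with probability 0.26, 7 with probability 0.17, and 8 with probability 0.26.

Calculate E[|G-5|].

1.5

E[|G-5|] = Σ |g-5|·P(G=g)
 = 1·0.12 + 0·0.19 + 1·0.26 + 2·0.17 + 3·0.26
 = 0.12 + 0 + 0.26 + 0.34 + 0.78
 = 1.5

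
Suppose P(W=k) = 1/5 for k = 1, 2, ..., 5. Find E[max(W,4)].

4.2

E[max(W,4)] = Σ max(w,4)·P(W=w)
 = 4·1/5 + 4·1/5 + 4·1/5 + 4·1/5 + 5·1/5
 = 4/5 + 4/5 + 4/5 + 4/5 + 1
 = 21/5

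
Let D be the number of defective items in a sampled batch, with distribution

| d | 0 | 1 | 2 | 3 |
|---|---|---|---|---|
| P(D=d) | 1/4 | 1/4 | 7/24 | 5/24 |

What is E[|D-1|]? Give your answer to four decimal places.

E[|D-1|] = Σ |d-1|·P(D=d)
 = 1·1/4 + 0·1/4 + 1·7/24 + 2·5/24
 = 1/4 + 0 + 7/24 + 5/12
 = 23/24

0.9583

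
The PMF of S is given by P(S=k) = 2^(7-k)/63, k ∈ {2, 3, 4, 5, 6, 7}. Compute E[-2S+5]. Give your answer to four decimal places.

E[-2S+5] = Σ (-2s+5)·P(S=s)
 = 1·32/63 + (-1)·16/63 + (-3)·8/63 + (-5)·4/63 + (-7)·2/63 + (-9)·1/63
 = 32/63 + (-16/63) + (-8/21) + (-20/63) + (-2/9) + (-1/7)
 = -17/21

-0.8095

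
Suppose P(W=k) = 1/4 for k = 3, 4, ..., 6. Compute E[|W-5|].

E[|W-5|] = Σ |w-5|·P(W=w)
 = 2·1/4 + 1·1/4 + 0·1/4 + 1·1/4
 = 1/2 + 1/4 + 0 + 1/4
 = 1

1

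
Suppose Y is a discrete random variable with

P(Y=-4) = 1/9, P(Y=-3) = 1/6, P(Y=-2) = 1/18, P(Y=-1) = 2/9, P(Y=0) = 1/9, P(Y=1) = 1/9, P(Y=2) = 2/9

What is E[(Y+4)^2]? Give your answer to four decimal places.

14.9444

E[(Y+4)^2] = Σ (y+4)^2·P(Y=y)
 = 0·1/9 + 1·1/6 + 4·1/18 + 9·2/9 + 16·1/9 + 25·1/9 + 36·2/9
 = 0 + 1/6 + 2/9 + 2 + 16/9 + 25/9 + 8
 = 269/18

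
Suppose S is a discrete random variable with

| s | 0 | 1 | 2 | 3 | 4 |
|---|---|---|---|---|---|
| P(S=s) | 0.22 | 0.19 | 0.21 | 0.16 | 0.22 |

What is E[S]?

E[S] = Σ s·P(S=s)
 = 0·0.22 + 1·0.19 + 2·0.21 + 3·0.16 + 4·0.22
 = 0 + 0.19 + 0.42 + 0.48 + 0.88
 = 1.97

1.97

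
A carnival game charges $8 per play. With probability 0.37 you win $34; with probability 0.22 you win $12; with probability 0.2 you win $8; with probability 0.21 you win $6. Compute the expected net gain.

10.08

E[payout] = 34·0.37 + 12·0.22 + 8·0.2 + 6·0.21
 = 12.58 + 2.64 + 1.6 + 1.26
 = 18.08
Net = 18.08 - 8 = 10.08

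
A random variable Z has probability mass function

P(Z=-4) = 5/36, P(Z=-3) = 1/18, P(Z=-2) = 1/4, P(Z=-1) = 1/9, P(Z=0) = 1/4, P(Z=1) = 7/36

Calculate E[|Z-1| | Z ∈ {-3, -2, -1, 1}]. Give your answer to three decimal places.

P(Z ∈ {-3, -2, -1, 1}) = 1/18 + 1/4 + 1/9 + 7/36 = 11/18.
E[|Z-1| | Z ∈ {-3, -2, -1, 1}] = [4·1/18 + 3·1/4 + 2·1/9 + 0·7/36] / (11/18)
 = 43/36 / (11/18)
 = 43/22

1.955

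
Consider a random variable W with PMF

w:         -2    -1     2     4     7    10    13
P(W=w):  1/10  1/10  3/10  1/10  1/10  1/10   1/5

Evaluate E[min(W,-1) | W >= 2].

P(W >= 2) = 3/10 + 1/10 + 1/10 + 1/10 + 1/5 = 4/5.
E[min(W,-1) | W >= 2] = [(-1)·3/10 + (-1)·1/10 + (-1)·1/10 + (-1)·1/10 + (-1)·1/5] / (4/5)
 = -4/5 / (4/5)
 = -1

-1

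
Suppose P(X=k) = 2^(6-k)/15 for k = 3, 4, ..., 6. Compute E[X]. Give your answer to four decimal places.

E[X] = Σ x·P(X=x)
 = 3·8/15 + 4·4/15 + 5·2/15 + 6·1/15
 = 8/5 + 16/15 + 2/3 + 2/5
 = 56/15

3.7333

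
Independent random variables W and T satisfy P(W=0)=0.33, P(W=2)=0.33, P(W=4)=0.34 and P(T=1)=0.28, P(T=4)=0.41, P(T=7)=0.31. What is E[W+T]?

6.11

E[W+T] = Σ_w Σ_t (w+t) · P(W=w)P(T=t)
 = 1·0.0924 + 4·0.1353 + 7·0.1023 + 3·0.0924 + 6·0.1353 + 9·0.1023 + 5·0.0952 + 8·0.1394 + 11·0.1054
 = 0.0924 + 0.5412 + 0.7161 + 0.2772 + 0.8118 + 0.9207 + 0.476 + 1.1152 + 1.1594
 = 6.11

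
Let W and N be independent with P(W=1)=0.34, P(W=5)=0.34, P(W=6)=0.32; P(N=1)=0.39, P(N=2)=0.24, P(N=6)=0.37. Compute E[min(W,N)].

E[min(W,N)] = Σ_w Σ_n min(w,n) · P(W=w)P(N=n)
 = 1·0.1326 + 1·0.0816 + 1·0.1258 + 1·0.1326 + 2·0.0816 + 5·0.1258 + 1·0.1248 + 2·0.0768 + 6·0.1184
 = 0.1326 + 0.0816 + 0.1258 + 0.1326 + 0.1632 + 0.629 + 0.1248 + 0.1536 + 0.7104
 = 2.2536

2.2536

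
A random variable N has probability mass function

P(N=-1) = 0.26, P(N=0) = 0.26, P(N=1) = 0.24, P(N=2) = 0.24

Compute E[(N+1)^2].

E[(N+1)^2] = Σ (n+1)^2·P(N=n)
 = 0·0.26 + 1·0.26 + 4·0.24 + 9·0.24
 = 0 + 0.26 + 0.96 + 2.16
 = 3.38

3.38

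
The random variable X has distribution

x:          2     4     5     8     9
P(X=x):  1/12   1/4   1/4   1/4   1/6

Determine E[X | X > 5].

P(X > 5) = 1/4 + 1/6 = 5/12.
E[X | X > 5] = [8·1/4 + 9·1/6] / (5/12)
 = 7/2 / (5/12)
 = 42/5

8.4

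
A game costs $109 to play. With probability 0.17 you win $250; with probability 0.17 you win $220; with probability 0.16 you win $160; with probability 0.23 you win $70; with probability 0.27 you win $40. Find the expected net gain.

23.4

E[payout] = 250·0.17 + 220·0.17 + 160·0.16 + 70·0.23 + 40·0.27
 = 42.5 + 37.4 + 25.6 + 16.1 + 10.8
 = 132.4
Net = 132.4 - 109 = 23.4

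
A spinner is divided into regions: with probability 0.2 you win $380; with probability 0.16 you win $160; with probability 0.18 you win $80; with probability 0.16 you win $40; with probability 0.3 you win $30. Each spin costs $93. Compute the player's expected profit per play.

38.4

E[payout] = 380·0.2 + 160·0.16 + 80·0.18 + 40·0.16 + 30·0.3
 = 76 + 25.6 + 14.4 + 6.4 + 9
 = 131.4
Net = 131.4 - 93 = 38.4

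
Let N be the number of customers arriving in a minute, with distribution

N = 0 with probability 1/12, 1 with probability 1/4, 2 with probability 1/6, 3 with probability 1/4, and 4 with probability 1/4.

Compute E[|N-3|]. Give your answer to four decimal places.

1.1667

E[|N-3|] = Σ |n-3|·P(N=n)
 = 3·1/12 + 2·1/4 + 1·1/6 + 0·1/4 + 1·1/4
 = 1/4 + 1/2 + 1/6 + 0 + 1/4
 = 7/6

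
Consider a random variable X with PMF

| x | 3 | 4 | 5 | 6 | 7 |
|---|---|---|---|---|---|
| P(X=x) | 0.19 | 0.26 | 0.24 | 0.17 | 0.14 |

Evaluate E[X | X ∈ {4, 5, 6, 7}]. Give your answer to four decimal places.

P(X ∈ {4, 5, 6, 7}) = 0.26 + 0.24 + 0.17 + 0.14 = 0.81.
E[X | X ∈ {4, 5, 6, 7}] = [4·0.26 + 5·0.24 + 6·0.17 + 7·0.14] / 0.81
 = 4.24 / 0.81
 = 424/81

5.2346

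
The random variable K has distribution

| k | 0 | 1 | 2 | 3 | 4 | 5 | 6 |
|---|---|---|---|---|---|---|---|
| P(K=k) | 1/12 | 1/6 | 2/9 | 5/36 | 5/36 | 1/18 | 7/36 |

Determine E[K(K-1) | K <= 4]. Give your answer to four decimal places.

P(K <= 4) = 1/12 + 1/6 + 2/9 + 5/36 + 5/36 = 3/4.
E[K(K-1) | K <= 4] = [0·1/12 + 0·1/6 + 2·2/9 + 6·5/36 + 12·5/36] / (3/4)
 = 53/18 / (3/4)
 = 106/27

3.9259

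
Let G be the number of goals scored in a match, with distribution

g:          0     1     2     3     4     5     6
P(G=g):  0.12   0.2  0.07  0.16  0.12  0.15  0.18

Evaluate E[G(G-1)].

10.94

E[G(G-1)] = Σ g(g-1)·P(G=g)
 = 0·0.12 + 0·0.2 + 2·0.07 + 6·0.16 + 12·0.12 + 20·0.15 + 30·0.18
 = 0 + 0 + 0.14 + 0.96 + 1.44 + 3 + 5.4
 = 10.94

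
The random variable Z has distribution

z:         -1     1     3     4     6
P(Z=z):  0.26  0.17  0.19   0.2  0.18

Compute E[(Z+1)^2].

17.54

E[(Z+1)^2] = Σ (z+1)^2·P(Z=z)
 = 0·0.26 + 4·0.17 + 16·0.19 + 25·0.2 + 49·0.18
 = 0 + 0.68 + 3.04 + 5 + 8.82
 = 17.54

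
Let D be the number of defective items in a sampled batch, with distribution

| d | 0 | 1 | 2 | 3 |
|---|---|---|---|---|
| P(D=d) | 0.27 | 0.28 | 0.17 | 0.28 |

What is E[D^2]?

E[D^2] = Σ d^2·P(D=d)
 = 0·0.27 + 1·0.28 + 4·0.17 + 9·0.28
 = 0 + 0.28 + 0.68 + 2.52
 = 3.48

3.48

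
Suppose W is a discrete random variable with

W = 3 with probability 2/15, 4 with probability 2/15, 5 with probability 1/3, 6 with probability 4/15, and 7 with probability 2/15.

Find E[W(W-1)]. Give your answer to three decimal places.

22.667

E[W(W-1)] = Σ w(w-1)·P(W=w)
 = 6·2/15 + 12·2/15 + 20·1/3 + 30·4/15 + 42·2/15
 = 4/5 + 8/5 + 20/3 + 8 + 28/5
 = 68/3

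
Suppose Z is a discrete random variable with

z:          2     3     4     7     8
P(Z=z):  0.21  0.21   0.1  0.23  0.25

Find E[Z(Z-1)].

E[Z(Z-1)] = Σ z(z-1)·P(Z=z)
 = 2·0.21 + 6·0.21 + 12·0.1 + 42·0.23 + 56·0.25
 = 0.42 + 1.26 + 1.2 + 9.66 + 14
 = 26.54

26.54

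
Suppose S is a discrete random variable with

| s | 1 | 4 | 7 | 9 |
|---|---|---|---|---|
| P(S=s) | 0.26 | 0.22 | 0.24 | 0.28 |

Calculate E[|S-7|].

E[|S-7|] = Σ |s-7|·P(S=s)
 = 6·0.26 + 3·0.22 + 0·0.24 + 2·0.28
 = 1.56 + 0.66 + 0 + 0.56
 = 2.78

2.78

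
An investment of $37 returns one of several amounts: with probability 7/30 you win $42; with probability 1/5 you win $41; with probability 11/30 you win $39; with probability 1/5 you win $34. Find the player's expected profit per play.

E[payout] = 42·7/30 + 41·1/5 + 39·11/30 + 34·1/5
 = 49/5 + 41/5 + 143/10 + 34/5
 = 391/10
Net = 391/10 - 37 = 21/10

2.1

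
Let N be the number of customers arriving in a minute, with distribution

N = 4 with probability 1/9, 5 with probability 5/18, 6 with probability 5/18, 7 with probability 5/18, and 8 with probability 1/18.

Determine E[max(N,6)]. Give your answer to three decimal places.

E[max(N,6)] = Σ max(n,6)·P(N=n)
 = 6·1/9 + 6·5/18 + 6·5/18 + 7·5/18 + 8·1/18
 = 2/3 + 5/3 + 5/3 + 35/18 + 4/9
 = 115/18

6.389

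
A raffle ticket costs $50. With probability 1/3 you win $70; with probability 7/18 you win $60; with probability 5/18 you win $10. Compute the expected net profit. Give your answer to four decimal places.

E[payout] = 70·1/3 + 60·7/18 + 10·5/18
 = 70/3 + 70/3 + 25/9
 = 445/9
Net = 445/9 - 50 = -5/9

-0.5556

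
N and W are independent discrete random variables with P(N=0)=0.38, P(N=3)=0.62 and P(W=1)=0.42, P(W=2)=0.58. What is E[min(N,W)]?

0.9796

E[min(N,W)] = Σ_n Σ_w min(n,w) · P(N=n)P(W=w)
 = 0·0.1596 + 0·0.2204 + 1·0.2604 + 2·0.3596
 = 0 + 0 + 0.2604 + 0.7192
 = 0.9796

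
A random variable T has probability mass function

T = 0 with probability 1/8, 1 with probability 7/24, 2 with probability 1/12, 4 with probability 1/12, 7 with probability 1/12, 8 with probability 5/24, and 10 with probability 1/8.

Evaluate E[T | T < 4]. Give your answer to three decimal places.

P(T < 4) = 1/8 + 7/24 + 1/12 = 1/2.
E[T | T < 4] = [0·1/8 + 1·7/24 + 2·1/12] / (1/2)
 = 11/24 / (1/2)
 = 11/12

0.917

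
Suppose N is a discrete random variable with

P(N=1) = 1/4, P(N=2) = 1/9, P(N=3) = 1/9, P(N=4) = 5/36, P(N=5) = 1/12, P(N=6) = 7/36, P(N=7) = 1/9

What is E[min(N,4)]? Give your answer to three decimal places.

2.917

E[min(N,4)] = Σ min(n,4)·P(N=n)
 = 1·1/4 + 2·1/9 + 3·1/9 + 4·5/36 + 4·1/12 + 4·7/36 + 4·1/9
 = 1/4 + 2/9 + 1/3 + 5/9 + 1/3 + 7/9 + 4/9
 = 35/12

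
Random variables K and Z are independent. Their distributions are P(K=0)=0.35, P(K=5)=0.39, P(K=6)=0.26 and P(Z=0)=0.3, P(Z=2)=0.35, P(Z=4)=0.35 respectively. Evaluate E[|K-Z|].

2.88

E[|K-Z|] = Σ_k Σ_z |k-z| · P(K=k)P(Z=z)
 = 0·0.105 + 2·0.1225 + 4·0.1225 + 5·0.117 + 3·0.1365 + 1·0.1365 + 6·0.078 + 4·0.091 + 2·0.091
 = 0 + 0.245 + 0.49 + 0.585 + 0.4095 + 0.1365 + 0.468 + 0.364 + 0.182
 = 2.88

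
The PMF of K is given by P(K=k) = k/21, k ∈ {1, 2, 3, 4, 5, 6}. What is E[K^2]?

E[K^2] = Σ k^2·P(K=k)
 = 1·1/21 + 4·2/21 + 9·1/7 + 16·4/21 + 25·5/21 + 36·2/7
 = 1/21 + 8/21 + 9/7 + 64/21 + 125/21 + 72/7
 = 21

21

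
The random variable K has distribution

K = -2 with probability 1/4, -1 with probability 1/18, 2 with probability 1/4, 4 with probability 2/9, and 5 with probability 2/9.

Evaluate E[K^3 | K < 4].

-0.1

P(K < 4) = 1/4 + 1/18 + 1/4 = 5/9.
E[K^3 | K < 4] = [(-8)·1/4 + (-1)·1/18 + 8·1/4] / (5/9)
 = -1/18 / (5/9)
 = -1/10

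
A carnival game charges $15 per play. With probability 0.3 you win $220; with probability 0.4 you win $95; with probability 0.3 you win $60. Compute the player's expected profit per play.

107

E[payout] = 220·0.3 + 95·0.4 + 60·0.3
 = 66 + 38 + 18
 = 122
Net = 122 - 15 = 107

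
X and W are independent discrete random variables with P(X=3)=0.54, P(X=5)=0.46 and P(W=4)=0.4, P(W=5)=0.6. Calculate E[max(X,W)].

4.784

E[max(X,W)] = Σ_x Σ_w max(x,w) · P(X=x)P(W=w)
 = 4·0.216 + 5·0.324 + 5·0.184 + 5·0.276
 = 0.864 + 1.62 + 0.92 + 1.38
 = 4.784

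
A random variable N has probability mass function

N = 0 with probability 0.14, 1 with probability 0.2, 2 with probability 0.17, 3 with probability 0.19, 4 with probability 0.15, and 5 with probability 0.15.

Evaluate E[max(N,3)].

E[max(N,3)] = Σ max(n,3)·P(N=n)
 = 3·0.14 + 3·0.2 + 3·0.17 + 3·0.19 + 4·0.15 + 5·0.15
 = 0.42 + 0.6 + 0.51 + 0.57 + 0.6 + 0.75
 = 3.45

3.45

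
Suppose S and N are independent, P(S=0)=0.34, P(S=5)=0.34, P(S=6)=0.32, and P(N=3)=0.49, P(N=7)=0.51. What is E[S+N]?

E[S+N] = Σ_s Σ_n (s+n) · P(S=s)P(N=n)
 = 3·0.1666 + 7·0.1734 + 8·0.1666 + 12·0.1734 + 9·0.1568 + 13·0.1632
 = 0.4998 + 1.2138 + 1.3328 + 2.0808 + 1.4112 + 2.1216
 = 8.66

8.66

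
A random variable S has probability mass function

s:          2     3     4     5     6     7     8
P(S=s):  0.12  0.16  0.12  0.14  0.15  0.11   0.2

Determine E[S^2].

30.93

E[S^2] = Σ s^2·P(S=s)
 = 4·0.12 + 9·0.16 + 16·0.12 + 25·0.14 + 36·0.15 + 49·0.11 + 64·0.2
 = 0.48 + 1.44 + 1.92 + 3.5 + 5.4 + 5.39 + 12.8
 = 30.93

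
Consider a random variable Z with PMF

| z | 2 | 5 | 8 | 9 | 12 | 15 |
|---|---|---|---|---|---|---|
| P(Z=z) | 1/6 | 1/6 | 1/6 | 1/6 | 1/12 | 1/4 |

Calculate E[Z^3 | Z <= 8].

P(Z <= 8) = 1/6 + 1/6 + 1/6 = 1/2.
E[Z^3 | Z <= 8] = [8·1/6 + 125·1/6 + 512·1/6] / (1/2)
 = 215/2 / (1/2)
 = 215

215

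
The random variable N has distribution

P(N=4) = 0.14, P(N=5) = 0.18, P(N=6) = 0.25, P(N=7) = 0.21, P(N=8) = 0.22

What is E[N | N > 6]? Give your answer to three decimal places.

7.512

P(N > 6) = 0.21 + 0.22 = 0.43.
E[N | N > 6] = [7·0.21 + 8·0.22] / 0.43
 = 3.23 / 0.43
 = 323/43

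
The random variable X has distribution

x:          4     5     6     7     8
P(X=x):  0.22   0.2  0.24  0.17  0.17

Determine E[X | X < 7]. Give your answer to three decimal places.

P(X < 7) = 0.22 + 0.2 + 0.24 = 0.66.
E[X | X < 7] = [4·0.22 + 5·0.2 + 6·0.24] / 0.66
 = 3.32 / 0.66
 = 166/33

5.030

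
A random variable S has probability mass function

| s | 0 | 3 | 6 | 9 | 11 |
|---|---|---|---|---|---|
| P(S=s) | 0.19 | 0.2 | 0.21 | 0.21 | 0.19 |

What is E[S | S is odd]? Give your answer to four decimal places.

P(S is odd) = 0.2 + 0.21 + 0.19 = 0.6.
E[S | S is odd] = [3·0.2 + 9·0.21 + 11·0.19] / 0.6
 = 4.58 / 0.6
 = 229/30

7.6333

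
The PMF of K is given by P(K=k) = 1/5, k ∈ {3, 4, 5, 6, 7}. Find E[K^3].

155

E[K^3] = Σ k^3·P(K=k)
 = 27·1/5 + 64·1/5 + 125·1/5 + 216·1/5 + 343·1/5
 = 27/5 + 64/5 + 25 + 216/5 + 343/5
 = 155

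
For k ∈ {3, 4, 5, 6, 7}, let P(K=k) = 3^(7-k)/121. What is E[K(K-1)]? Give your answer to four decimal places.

9.2727

E[K(K-1)] = Σ k(k-1)·P(K=k)
 = 6·81/121 + 12·27/121 + 20·9/121 + 30·3/121 + 42·1/121
 = 486/121 + 324/121 + 180/121 + 90/121 + 42/121
 = 102/11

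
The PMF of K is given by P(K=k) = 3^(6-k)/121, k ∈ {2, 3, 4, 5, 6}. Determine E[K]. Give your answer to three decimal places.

2.479

E[K] = Σ k·P(K=k)
 = 2·81/121 + 3·27/121 + 4·9/121 + 5·3/121 + 6·1/121
 = 162/121 + 81/121 + 36/121 + 15/121 + 6/121
 = 300/121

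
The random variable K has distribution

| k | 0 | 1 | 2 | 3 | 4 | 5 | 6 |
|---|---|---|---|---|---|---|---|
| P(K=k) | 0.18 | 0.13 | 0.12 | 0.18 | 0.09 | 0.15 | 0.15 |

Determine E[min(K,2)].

1.51

E[min(K,2)] = Σ min(k,2)·P(K=k)
 = 0·0.18 + 1·0.13 + 2·0.12 + 2·0.18 + 2·0.09 + 2·0.15 + 2·0.15
 = 0 + 0.13 + 0.24 + 0.36 + 0.18 + 0.3 + 0.3
 = 1.51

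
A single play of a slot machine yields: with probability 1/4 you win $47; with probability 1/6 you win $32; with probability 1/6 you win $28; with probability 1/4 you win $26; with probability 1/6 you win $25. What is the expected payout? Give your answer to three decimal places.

32.417

E[payout] = 47·1/4 + 32·1/6 + 28·1/6 + 26·1/4 + 25·1/6
 = 47/4 + 16/3 + 14/3 + 13/2 + 25/6
 = 389/12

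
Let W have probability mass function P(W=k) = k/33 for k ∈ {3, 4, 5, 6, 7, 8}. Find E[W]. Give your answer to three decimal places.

E[W] = Σ w·P(W=w)
 = 3·1/11 + 4·4/33 + 5·5/33 + 6·2/11 + 7·7/33 + 8·8/33
 = 3/11 + 16/33 + 25/33 + 12/11 + 49/33 + 64/33
 = 199/33

6.030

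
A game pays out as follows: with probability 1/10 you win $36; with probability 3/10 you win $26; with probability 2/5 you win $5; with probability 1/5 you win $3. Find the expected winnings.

14

E[payout] = 36·1/10 + 26·3/10 + 5·2/5 + 3·1/5
 = 18/5 + 39/5 + 2 + 3/5
 = 14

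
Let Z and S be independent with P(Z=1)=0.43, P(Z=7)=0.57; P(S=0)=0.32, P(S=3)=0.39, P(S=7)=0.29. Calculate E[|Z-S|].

E[|Z-S|] = Σ_z Σ_s |z-s| · P(Z=z)P(S=s)
 = 1·0.1376 + 2·0.1677 + 6·0.1247 + 7·0.1824 + 4·0.2223 + 0·0.1653
 = 0.1376 + 0.3354 + 0.7482 + 1.2768 + 0.8892 + 0
 = 3.3872

3.3872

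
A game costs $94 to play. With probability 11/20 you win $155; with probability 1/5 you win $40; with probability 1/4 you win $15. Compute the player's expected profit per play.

E[payout] = 155·11/20 + 40·1/5 + 15·1/4
 = 341/4 + 8 + 15/4
 = 97
Net = 97 - 94 = 3

3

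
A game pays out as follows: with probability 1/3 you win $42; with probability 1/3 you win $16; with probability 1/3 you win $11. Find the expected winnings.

E[payout] = 42·1/3 + 16·1/3 + 11·1/3
 = 14 + 16/3 + 11/3
 = 23

23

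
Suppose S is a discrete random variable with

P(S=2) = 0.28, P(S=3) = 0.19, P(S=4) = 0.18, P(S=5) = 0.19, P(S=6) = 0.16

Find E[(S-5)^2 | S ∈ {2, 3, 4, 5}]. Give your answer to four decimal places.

P(S ∈ {2, 3, 4, 5}) = 0.28 + 0.19 + 0.18 + 0.19 = 0.84.
E[(S-5)^2 | S ∈ {2, 3, 4, 5}] = [9·0.28 + 4·0.19 + 1·0.18 + 0·0.19] / 0.84
 = 3.46 / 0.84
 = 173/42

4.1190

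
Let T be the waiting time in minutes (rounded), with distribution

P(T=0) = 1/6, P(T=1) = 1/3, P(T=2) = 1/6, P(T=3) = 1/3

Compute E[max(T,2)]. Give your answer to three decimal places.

E[max(T,2)] = Σ max(t,2)·P(T=t)
 = 2·1/6 + 2·1/3 + 2·1/6 + 3·1/3
 = 1/3 + 2/3 + 1/3 + 1
 = 7/3

2.333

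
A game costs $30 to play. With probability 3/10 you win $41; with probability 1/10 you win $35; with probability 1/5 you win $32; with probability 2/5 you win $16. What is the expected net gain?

-1.4

E[payout] = 41·3/10 + 35·1/10 + 32·1/5 + 16·2/5
 = 123/10 + 7/2 + 32/5 + 32/5
 = 143/5
Net = 143/5 - 30 = -7/5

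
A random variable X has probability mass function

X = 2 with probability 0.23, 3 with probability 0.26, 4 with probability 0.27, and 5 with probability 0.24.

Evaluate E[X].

3.52

E[X] = Σ x·P(X=x)
 = 2·0.23 + 3·0.26 + 4·0.27 + 5·0.24
 = 0.46 + 0.78 + 1.08 + 1.2
 = 3.52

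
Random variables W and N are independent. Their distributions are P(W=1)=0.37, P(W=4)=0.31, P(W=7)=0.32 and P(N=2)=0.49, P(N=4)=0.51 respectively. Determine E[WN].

11.627

E[WN] = Σ_w Σ_n wn · P(W=w)P(N=n)
 = 2·0.1813 + 4·0.1887 + 8·0.1519 + 16·0.1581 + 14·0.1568 + 28·0.1632
 = 0.3626 + 0.7548 + 1.2152 + 2.5296 + 2.1952 + 4.5696
 = 11.627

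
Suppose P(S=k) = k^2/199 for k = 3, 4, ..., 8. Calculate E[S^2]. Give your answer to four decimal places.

E[S^2] = Σ s^2·P(S=s)
 = 9·9/199 + 16·16/199 + 25·25/199 + 36·36/199 + 49·49/199 + 64·64/199
 = 81/199 + 256/199 + 625/199 + 1296/199 + 2401/199 + 4096/199
 = 8755/199

43.9950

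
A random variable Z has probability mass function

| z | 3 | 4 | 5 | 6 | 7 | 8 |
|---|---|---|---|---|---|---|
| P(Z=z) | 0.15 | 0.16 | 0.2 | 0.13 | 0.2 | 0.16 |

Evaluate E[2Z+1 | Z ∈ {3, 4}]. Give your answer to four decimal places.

P(Z ∈ {3, 4}) = 0.15 + 0.16 = 0.31.
E[2Z+1 | Z ∈ {3, 4}] = [7·0.15 + 9·0.16] / 0.31
 = 2.49 / 0.31
 = 249/31

8.0323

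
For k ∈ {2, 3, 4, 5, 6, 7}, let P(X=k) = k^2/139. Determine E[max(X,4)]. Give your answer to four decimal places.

5.7554

E[max(X,4)] = Σ max(x,4)·P(X=x)
 = 4·4/139 + 4·9/139 + 4·16/139 + 5·25/139 + 6·36/139 + 7·49/139
 = 16/139 + 36/139 + 64/139 + 125/139 + 216/139 + 343/139
 = 800/139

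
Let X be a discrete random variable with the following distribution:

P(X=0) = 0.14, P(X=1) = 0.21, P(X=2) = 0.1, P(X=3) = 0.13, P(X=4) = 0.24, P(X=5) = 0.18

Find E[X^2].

E[X^2] = Σ x^2·P(X=x)
 = 0·0.14 + 1·0.21 + 4·0.1 + 9·0.13 + 16·0.24 + 25·0.18
 = 0 + 0.21 + 0.4 + 1.17 + 3.84 + 4.5
 = 10.12

10.12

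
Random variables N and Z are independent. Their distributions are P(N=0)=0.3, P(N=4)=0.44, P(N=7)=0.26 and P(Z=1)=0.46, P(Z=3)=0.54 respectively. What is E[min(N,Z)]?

E[min(N,Z)] = Σ_n Σ_z min(n,z) · P(N=n)P(Z=z)
 = 0·0.138 + 0·0.162 + 1·0.2024 + 3·0.2376 + 1·0.1196 + 3·0.1404
 = 0 + 0 + 0.2024 + 0.7128 + 0.1196 + 0.4212
 = 1.456

1.456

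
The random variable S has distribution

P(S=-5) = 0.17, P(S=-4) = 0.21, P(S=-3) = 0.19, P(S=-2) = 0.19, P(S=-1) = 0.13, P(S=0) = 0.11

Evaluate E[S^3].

-41.47

E[S^3] = Σ s^3·P(S=s)
 = (-125)·0.17 + (-64)·0.21 + (-27)·0.19 + (-8)·0.19 + (-1)·0.13 + 0·0.11
 = (-21.25) + (-13.44) + (-5.13) + (-1.52) + (-0.13) + 0
 = -41.47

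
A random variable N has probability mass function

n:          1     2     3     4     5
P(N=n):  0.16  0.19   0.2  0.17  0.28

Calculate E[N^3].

E[N^3] = Σ n^3·P(N=n)
 = 1·0.16 + 8·0.19 + 27·0.2 + 64·0.17 + 125·0.28
 = 0.16 + 1.52 + 5.4 + 10.88 + 35
 = 52.96

52.96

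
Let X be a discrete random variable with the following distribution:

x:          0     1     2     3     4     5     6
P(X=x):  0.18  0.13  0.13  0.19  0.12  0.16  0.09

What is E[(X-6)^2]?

E[(X-6)^2] = Σ (x-6)^2·P(X=x)
 = 36·0.18 + 25·0.13 + 16·0.13 + 9·0.19 + 4·0.12 + 1·0.16 + 0·0.09
 = 6.48 + 3.25 + 2.08 + 1.71 + 0.48 + 0.16 + 0
 = 14.16

14.16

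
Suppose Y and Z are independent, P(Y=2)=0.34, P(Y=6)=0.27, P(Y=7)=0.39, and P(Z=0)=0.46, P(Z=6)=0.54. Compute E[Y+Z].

E[Y+Z] = Σ_y Σ_z (y+z) · P(Y=y)P(Z=z)
 = 2·0.1564 + 8·0.1836 + 6·0.1242 + 12·0.1458 + 7·0.1794 + 13·0.2106
 = 0.3128 + 1.4688 + 0.7452 + 1.7496 + 1.2558 + 2.7378
 = 8.27

8.27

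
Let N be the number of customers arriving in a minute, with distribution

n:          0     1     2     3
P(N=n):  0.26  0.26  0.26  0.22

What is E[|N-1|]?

0.96

E[|N-1|] = Σ |n-1|·P(N=n)
 = 1·0.26 + 0·0.26 + 1·0.26 + 2·0.22
 = 0.26 + 0 + 0.26 + 0.44
 = 0.96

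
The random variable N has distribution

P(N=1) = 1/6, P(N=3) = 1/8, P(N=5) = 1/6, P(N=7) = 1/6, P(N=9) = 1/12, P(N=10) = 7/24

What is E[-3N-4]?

-22.625

E[-3N-4] = Σ (-3n-4)·P(N=n)
 = (-7)·1/6 + (-13)·1/8 + (-19)·1/6 + (-25)·1/6 + (-31)·1/12 + (-34)·7/24
 = (-7/6) + (-13/8) + (-19/6) + (-25/6) + (-31/12) + (-119/12)
 = -181/8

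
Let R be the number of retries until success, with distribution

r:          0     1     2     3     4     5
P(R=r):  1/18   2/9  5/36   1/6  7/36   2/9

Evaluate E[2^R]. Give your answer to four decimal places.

E[2^R] = Σ 2^r·P(R=r)
 = 1·1/18 + 2·2/9 + 4·5/36 + 8·1/6 + 16·7/36 + 32·2/9
 = 1/18 + 4/9 + 5/9 + 4/3 + 28/9 + 64/9
 = 227/18

12.6111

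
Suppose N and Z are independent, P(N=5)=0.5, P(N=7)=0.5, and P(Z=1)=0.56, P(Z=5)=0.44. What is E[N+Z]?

E[N+Z] = Σ_n Σ_z (n+z) · P(N=n)P(Z=z)
 = 6·0.28 + 10·0.22 + 8·0.28 + 12·0.22
 = 1.68 + 2.2 + 2.24 + 2.64
 = 8.76

8.76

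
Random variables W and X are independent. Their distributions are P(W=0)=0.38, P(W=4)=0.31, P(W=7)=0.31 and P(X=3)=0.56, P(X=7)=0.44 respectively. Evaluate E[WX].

E[WX] = Σ_w Σ_x wx · P(W=w)P(X=x)
 = 0·0.2128 + 0·0.1672 + 12·0.1736 + 28·0.1364 + 21·0.1736 + 49·0.1364
 = 0 + 0 + 2.0832 + 3.8192 + 3.6456 + 6.6836
 = 16.2316

16.2316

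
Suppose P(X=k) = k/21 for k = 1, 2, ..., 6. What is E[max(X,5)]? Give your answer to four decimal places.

5.2857

E[max(X,5)] = Σ max(x,5)·P(X=x)
 = 5·1/21 + 5·2/21 + 5·1/7 + 5·4/21 + 5·5/21 + 6·2/7
 = 5/21 + 10/21 + 5/7 + 20/21 + 25/21 + 12/7
 = 37/7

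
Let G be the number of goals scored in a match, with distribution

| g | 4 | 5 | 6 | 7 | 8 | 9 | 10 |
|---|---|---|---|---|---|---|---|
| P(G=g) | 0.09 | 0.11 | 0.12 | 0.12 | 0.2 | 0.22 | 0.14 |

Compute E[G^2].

59.01

E[G^2] = Σ g^2·P(G=g)
 = 16·0.09 + 25·0.11 + 36·0.12 + 49·0.12 + 64·0.2 + 81·0.22 + 100·0.14
 = 1.44 + 2.75 + 4.32 + 5.88 + 12.8 + 17.82 + 14
 = 59.01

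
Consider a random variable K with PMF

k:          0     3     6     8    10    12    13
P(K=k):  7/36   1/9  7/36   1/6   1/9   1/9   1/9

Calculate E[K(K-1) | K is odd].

81

P(K is odd) = 1/9 + 1/9 = 2/9.
E[K(K-1) | K is odd] = [6·1/9 + 156·1/9] / (2/9)
 = 18 / (2/9)
 = 81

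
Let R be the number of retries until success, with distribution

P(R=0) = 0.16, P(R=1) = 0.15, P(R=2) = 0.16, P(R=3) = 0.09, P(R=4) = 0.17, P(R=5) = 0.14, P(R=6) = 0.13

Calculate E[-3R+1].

-7.7

E[-3R+1] = Σ (-3r+1)·P(R=r)
 = 1·0.16 + (-2)·0.15 + (-5)·0.16 + (-8)·0.09 + (-11)·0.17 + (-14)·0.14 + (-17)·0.13
 = 0.16 + (-0.3) + (-0.8) + (-0.72) + (-1.87) + (-1.96) + (-2.21)
 = -7.7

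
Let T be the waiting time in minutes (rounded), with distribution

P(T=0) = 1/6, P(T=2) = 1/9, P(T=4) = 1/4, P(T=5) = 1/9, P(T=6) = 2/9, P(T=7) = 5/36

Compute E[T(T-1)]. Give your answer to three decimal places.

17.944

E[T(T-1)] = Σ t(t-1)·P(T=t)
 = 0·1/6 + 2·1/9 + 12·1/4 + 20·1/9 + 30·2/9 + 42·5/36
 = 0 + 2/9 + 3 + 20/9 + 20/3 + 35/6
 = 323/18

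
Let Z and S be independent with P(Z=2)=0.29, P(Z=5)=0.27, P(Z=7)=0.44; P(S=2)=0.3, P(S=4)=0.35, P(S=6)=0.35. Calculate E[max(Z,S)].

5.7135

E[max(Z,S)] = Σ_z Σ_s max(z,s) · P(Z=z)P(S=s)
 = 2·0.087 + 4·0.1015 + 6·0.1015 + 5·0.081 + 5·0.0945 + 6·0.0945 + 7·0.132 + 7·0.154 + 7·0.154
 = 0.174 + 0.406 + 0.609 + 0.405 + 0.4725 + 0.567 + 0.924 + 1.078 + 1.078
 = 5.7135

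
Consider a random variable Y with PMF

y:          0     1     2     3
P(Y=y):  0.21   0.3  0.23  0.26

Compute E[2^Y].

3.81

E[2^Y] = Σ 2^y·P(Y=y)
 = 1·0.21 + 2·0.3 + 4·0.23 + 8·0.26
 = 0.21 + 0.6 + 0.92 + 2.08
 = 3.81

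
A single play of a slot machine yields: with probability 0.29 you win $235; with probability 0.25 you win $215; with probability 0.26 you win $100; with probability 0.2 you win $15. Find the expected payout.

E[payout] = 235·0.29 + 215·0.25 + 100·0.26 + 15·0.2
 = 68.15 + 53.75 + 26 + 3
 = 150.9

150.9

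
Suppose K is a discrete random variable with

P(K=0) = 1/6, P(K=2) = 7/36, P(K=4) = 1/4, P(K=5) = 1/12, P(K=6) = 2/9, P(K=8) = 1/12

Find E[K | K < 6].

P(K < 6) = 1/6 + 7/36 + 1/4 + 1/12 = 25/36.
E[K | K < 6] = [0·1/6 + 2·7/36 + 4·1/4 + 5·1/12] / (25/36)
 = 65/36 / (25/36)
 = 13/5

2.6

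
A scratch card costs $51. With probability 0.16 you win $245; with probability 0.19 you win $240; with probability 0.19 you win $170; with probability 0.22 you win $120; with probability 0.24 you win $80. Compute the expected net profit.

E[payout] = 245·0.16 + 240·0.19 + 170·0.19 + 120·0.22 + 80·0.24
 = 39.2 + 45.6 + 32.3 + 26.4 + 19.2
 = 162.7
Net = 162.7 - 51 = 111.7

111.7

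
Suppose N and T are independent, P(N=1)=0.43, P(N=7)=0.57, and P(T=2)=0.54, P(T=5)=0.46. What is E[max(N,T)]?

E[max(N,T)] = Σ_n Σ_t max(n,t) · P(N=n)P(T=t)
 = 2·0.2322 + 5·0.1978 + 7·0.3078 + 7·0.2622
 = 0.4644 + 0.989 + 2.1546 + 1.8354
 = 5.4434

5.4434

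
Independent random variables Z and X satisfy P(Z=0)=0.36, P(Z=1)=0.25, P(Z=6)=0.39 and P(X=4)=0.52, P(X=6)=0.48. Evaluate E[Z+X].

E[Z+X] = Σ_z Σ_x (z+x) · P(Z=z)P(X=x)
 = 4·0.1872 + 6·0.1728 + 5·0.13 + 7·0.12 + 10·0.2028 + 12·0.1872
 = 0.7488 + 1.0368 + 0.65 + 0.84 + 2.028 + 2.2464
 = 7.55

7.55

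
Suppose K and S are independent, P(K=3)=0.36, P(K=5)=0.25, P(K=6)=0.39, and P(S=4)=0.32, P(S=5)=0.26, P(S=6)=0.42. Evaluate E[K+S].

E[K+S] = Σ_k Σ_s (k+s) · P(K=k)P(S=s)
 = 7·0.1152 + 8·0.0936 + 9·0.1512 + 9·0.08 + 10·0.065 + 11·0.105 + 10·0.1248 + 11·0.1014 + 12·0.1638
 = 0.8064 + 0.7488 + 1.3608 + 0.72 + 0.65 + 1.155 + 1.248 + 1.1154 + 1.9656
 = 9.77

9.77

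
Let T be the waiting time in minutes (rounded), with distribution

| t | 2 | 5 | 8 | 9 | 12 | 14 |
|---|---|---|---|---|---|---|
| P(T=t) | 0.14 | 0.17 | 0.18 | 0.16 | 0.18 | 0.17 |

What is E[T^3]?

1008.69

E[T^3] = Σ t^3·P(T=t)
 = 8·0.14 + 125·0.17 + 512·0.18 + 729·0.16 + 1728·0.18 + 2744·0.17
 = 1.12 + 21.25 + 92.16 + 116.64 + 311.04 + 466.48
 = 1008.69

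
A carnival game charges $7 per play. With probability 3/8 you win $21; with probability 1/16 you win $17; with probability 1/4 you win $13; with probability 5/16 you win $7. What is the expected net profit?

E[payout] = 21·3/8 + 17·1/16 + 13·1/4 + 7·5/16
 = 63/8 + 17/16 + 13/4 + 35/16
 = 115/8
Net = 115/8 - 7 = 59/8

7.375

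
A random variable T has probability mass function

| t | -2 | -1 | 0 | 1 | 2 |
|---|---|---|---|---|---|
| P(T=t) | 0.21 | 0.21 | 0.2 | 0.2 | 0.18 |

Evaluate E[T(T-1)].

E[T(T-1)] = Σ t(t-1)·P(T=t)
 = 6·0.21 + 2·0.21 + 0·0.2 + 0·0.2 + 2·0.18
 = 1.26 + 0.42 + 0 + 0 + 0.36
 = 2.04

2.04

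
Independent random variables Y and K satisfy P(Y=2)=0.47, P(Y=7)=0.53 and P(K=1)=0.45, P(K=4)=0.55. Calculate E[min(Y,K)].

2.133

E[min(Y,K)] = Σ_y Σ_k min(y,k) · P(Y=y)P(K=k)
 = 1·0.2115 + 2·0.2585 + 1·0.2385 + 4·0.2915
 = 0.2115 + 0.517 + 0.2385 + 1.166
 = 2.133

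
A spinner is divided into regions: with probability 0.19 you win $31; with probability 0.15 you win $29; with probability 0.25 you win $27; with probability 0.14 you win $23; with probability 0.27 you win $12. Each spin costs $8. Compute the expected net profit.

E[payout] = 31·0.19 + 29·0.15 + 27·0.25 + 23·0.14 + 12·0.27
 = 5.89 + 4.35 + 6.75 + 3.22 + 3.24
 = 23.45
Net = 23.45 - 8 = 15.45

15.45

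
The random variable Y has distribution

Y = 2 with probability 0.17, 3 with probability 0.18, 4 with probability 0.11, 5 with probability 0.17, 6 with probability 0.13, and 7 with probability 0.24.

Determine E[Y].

4.63

E[Y] = Σ y·P(Y=y)
 = 2·0.17 + 3·0.18 + 4·0.11 + 5·0.17 + 6·0.13 + 7·0.24
 = 0.34 + 0.54 + 0.44 + 0.85 + 0.78 + 1.68
 = 4.63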